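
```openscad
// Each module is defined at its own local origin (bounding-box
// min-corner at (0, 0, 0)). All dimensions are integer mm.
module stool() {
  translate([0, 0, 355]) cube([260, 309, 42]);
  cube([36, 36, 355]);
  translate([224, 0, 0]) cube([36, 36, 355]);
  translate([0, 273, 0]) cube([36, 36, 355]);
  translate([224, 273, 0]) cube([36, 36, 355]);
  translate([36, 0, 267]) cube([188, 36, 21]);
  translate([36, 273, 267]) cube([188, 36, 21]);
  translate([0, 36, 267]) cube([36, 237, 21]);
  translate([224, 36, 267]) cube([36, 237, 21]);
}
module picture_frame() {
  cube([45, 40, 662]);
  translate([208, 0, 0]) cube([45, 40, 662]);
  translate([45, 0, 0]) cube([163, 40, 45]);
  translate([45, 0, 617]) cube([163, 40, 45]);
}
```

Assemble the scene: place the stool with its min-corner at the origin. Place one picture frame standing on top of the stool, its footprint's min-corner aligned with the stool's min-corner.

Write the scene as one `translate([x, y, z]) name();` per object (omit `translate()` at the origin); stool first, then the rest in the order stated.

stool();
translate([0, 0, 397]) picture_frame();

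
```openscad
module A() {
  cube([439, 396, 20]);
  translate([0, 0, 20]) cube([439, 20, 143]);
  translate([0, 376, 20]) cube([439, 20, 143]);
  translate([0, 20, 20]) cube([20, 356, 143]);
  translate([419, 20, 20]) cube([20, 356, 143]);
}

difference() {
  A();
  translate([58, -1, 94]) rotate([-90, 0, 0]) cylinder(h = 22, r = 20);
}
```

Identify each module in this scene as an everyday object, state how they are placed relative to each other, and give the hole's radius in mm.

A is an open box. The open box has a circular hole through its front wall. The hole's radius is 20 mm.

The subtracted cylinder has r = 20 mm.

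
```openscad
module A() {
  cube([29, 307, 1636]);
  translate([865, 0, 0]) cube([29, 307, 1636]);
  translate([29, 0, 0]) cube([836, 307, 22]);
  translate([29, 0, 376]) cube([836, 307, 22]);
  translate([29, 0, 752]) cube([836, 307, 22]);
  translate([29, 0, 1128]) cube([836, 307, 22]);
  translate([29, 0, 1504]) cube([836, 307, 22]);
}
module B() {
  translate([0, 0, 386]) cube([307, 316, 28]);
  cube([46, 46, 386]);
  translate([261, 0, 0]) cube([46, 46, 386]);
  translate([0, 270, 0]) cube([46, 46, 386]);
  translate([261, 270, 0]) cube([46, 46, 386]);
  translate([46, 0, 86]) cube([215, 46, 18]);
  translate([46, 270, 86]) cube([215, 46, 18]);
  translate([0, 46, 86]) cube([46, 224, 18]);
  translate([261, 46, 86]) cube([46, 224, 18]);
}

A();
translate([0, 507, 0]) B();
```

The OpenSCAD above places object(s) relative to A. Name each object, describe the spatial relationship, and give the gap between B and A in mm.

A is a bookshelf. B is a stool. The stool is on the floor beside the bookshelf on its +y side. The gap between the stool and the bookshelf is 200 mm.

The stool's nearest face is 200 mm from the bookshelf's +y face.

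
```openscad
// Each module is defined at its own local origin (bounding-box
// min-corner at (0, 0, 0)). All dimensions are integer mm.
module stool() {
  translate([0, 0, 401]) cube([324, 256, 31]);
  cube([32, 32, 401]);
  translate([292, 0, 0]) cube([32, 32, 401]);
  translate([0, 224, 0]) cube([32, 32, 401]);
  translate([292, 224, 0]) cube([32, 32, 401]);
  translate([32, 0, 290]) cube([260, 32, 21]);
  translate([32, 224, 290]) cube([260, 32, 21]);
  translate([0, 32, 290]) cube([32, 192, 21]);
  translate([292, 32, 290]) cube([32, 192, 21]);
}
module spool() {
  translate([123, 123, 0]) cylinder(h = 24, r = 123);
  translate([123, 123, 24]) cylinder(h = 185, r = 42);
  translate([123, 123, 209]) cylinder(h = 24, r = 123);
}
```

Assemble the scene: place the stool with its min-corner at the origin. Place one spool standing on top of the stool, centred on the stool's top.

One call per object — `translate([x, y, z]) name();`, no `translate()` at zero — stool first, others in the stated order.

stool();
translate([39, 5, 432]) spool();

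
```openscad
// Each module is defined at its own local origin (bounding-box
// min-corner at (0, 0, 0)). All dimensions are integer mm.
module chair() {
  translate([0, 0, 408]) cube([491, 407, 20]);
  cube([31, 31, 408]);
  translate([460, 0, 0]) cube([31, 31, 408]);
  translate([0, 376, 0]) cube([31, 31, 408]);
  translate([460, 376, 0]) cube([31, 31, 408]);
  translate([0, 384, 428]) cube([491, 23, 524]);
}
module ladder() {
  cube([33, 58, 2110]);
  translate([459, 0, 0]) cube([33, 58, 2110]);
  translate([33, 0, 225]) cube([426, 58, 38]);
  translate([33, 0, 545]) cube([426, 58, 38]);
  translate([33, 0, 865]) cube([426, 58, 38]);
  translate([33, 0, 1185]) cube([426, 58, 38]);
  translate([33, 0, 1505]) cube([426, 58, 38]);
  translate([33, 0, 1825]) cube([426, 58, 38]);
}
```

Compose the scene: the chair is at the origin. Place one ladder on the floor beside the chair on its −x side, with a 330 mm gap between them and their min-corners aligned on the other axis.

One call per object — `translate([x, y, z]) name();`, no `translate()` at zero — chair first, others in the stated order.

chair();
translate([-822, 0, 0]) ladder();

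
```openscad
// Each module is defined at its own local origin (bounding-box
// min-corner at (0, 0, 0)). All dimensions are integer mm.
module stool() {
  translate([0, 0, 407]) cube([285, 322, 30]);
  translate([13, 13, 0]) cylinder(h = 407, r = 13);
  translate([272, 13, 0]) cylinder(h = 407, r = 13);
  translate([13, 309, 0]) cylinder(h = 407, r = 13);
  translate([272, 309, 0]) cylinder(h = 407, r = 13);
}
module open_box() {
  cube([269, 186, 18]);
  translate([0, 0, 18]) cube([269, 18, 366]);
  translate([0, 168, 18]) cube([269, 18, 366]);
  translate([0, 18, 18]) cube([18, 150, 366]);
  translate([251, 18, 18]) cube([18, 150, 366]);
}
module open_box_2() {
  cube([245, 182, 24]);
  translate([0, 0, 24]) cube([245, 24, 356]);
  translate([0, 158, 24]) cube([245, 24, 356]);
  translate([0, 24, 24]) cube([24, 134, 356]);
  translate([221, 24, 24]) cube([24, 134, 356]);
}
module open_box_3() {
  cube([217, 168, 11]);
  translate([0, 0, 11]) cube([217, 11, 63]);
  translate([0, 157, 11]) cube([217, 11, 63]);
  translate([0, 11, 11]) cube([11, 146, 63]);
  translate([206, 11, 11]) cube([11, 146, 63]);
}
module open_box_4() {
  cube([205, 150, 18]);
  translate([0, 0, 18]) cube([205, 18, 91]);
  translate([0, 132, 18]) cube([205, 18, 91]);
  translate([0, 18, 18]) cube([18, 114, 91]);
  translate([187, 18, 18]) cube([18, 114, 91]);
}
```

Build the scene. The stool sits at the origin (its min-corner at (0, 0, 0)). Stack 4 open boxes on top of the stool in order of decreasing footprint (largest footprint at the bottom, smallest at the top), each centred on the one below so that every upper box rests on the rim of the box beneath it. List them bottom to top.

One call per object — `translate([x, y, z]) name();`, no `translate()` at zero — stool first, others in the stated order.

stool();
translate([8, 68, 437]) open_box();
translate([20, 70, 821]) open_box_2();
translate([34, 77, 1201]) open_box_3();
translate([40, 86, 1275]) open_box_4();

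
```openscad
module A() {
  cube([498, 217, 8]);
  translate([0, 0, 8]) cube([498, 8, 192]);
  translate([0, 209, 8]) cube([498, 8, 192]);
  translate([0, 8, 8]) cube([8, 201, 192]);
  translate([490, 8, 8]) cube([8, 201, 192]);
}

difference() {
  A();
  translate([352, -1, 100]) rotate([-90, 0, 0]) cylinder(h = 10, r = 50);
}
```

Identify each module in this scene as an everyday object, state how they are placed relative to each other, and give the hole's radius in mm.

A is an open box. The open box has a circular hole through its front wall. The hole's radius is 50 mm.

The subtracted cylinder has r = 50 mm.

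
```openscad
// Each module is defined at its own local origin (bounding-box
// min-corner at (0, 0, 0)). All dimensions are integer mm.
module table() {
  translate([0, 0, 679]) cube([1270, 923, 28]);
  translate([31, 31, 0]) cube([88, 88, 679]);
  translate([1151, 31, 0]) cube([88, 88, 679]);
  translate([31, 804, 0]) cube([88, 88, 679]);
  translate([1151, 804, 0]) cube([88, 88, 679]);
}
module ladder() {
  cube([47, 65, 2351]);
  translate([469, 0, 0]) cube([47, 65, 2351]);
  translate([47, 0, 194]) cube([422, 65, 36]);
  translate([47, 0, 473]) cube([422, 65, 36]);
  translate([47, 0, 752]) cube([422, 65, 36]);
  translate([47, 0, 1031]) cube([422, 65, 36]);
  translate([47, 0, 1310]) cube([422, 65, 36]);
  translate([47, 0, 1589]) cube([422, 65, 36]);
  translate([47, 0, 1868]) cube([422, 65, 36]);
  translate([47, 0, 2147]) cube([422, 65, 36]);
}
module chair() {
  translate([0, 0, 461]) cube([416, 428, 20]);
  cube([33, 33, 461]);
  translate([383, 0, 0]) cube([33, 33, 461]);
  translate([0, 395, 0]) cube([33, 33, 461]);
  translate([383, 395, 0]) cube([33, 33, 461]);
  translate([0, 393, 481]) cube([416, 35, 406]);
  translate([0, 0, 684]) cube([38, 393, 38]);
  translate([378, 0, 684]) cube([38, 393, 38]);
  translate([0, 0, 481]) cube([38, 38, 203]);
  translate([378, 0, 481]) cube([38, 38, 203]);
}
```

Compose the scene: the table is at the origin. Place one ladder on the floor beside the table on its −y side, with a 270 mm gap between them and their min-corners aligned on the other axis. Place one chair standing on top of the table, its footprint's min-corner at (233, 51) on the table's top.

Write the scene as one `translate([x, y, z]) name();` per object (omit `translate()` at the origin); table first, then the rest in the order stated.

table();
translate([0, -335, 0]) ladder();
translate([233, 51, 707]) chair();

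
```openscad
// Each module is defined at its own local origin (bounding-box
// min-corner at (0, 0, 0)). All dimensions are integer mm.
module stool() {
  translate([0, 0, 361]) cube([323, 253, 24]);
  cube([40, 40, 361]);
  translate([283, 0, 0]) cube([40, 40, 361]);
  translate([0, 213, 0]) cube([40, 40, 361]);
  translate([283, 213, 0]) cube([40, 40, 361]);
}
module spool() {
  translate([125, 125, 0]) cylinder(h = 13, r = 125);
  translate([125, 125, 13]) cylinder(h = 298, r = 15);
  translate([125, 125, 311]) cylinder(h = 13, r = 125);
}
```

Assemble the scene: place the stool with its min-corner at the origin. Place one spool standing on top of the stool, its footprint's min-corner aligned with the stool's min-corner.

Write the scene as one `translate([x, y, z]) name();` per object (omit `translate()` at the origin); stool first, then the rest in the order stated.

stool();
translate([0, 0, 385]) spool();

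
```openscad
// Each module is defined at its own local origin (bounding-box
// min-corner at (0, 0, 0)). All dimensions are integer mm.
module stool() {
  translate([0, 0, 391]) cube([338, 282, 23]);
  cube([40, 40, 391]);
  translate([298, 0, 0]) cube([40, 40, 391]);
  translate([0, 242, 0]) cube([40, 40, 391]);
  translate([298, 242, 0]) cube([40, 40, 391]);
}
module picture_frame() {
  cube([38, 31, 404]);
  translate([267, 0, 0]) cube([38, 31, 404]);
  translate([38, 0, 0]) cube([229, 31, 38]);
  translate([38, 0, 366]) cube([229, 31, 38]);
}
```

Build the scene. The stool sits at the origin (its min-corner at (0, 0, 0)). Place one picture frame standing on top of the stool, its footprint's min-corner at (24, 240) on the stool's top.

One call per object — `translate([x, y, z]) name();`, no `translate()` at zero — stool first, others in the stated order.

stool();
translate([24, 240, 414]) picture_frame();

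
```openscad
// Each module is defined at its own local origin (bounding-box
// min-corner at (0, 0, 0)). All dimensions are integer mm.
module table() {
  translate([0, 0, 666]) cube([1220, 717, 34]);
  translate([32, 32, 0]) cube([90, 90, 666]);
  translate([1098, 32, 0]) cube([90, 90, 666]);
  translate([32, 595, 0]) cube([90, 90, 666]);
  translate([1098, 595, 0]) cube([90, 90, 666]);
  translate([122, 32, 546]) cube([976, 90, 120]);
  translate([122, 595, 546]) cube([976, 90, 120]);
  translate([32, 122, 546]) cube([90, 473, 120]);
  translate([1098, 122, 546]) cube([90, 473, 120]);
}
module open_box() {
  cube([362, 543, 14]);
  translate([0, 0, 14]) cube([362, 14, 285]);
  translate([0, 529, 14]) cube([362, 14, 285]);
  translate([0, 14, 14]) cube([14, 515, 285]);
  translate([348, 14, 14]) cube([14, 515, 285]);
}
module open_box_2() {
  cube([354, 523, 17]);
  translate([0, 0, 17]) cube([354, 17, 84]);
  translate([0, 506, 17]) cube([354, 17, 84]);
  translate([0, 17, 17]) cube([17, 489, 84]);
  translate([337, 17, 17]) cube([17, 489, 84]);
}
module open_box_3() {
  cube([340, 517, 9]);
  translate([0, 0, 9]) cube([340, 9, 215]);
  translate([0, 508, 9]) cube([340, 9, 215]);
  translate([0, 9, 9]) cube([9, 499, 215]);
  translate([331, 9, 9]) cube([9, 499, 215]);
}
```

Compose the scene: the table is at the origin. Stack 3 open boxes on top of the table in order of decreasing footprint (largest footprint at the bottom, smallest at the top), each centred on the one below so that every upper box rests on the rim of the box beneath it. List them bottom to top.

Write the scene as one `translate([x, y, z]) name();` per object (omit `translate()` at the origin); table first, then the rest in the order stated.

table();
translate([429, 87, 700]) open_box();
translate([433, 97, 999]) open_box_2();
translate([440, 100, 1100]) open_box_3();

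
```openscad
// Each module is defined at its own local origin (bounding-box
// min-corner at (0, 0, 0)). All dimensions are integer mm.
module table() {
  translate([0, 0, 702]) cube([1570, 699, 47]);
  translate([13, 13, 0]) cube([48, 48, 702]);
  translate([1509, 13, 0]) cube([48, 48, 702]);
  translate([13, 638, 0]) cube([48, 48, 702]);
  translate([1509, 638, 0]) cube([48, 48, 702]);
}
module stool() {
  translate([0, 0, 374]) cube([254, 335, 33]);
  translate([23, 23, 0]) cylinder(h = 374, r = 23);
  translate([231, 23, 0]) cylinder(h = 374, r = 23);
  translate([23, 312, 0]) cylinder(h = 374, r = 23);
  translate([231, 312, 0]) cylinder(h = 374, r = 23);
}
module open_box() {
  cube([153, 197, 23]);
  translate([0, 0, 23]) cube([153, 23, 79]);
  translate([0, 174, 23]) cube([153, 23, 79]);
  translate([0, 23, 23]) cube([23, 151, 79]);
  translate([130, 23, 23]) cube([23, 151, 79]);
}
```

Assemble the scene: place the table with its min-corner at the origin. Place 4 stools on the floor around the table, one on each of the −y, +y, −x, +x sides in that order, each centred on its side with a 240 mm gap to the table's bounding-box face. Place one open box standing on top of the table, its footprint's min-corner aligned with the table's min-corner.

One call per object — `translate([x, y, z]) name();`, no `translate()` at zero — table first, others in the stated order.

table();
translate([658, -575, 0]) stool();
translate([658, 939, 0]) stool();
translate([-494, 182, 0]) stool();
translate([1810, 182, 0]) stool();
translate([0, 0, 749]) open_box();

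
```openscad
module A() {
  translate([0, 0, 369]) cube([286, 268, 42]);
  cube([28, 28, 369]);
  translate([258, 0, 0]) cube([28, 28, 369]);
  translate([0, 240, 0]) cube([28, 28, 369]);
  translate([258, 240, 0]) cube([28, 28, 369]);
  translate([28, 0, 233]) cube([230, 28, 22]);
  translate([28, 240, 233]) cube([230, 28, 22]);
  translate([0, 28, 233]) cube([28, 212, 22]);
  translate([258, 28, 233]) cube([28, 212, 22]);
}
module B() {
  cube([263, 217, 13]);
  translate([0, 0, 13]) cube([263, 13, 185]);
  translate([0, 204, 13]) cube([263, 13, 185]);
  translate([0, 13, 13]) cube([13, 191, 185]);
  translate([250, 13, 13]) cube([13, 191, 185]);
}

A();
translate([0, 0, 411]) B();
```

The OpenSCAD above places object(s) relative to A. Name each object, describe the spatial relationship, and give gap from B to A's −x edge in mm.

A is a stool. B is an open box. The open box is on top of the stool. The gap from the open box to the stool's −x edge is 0 mm.

The open box's min-x is at 0; the stool's min-x is 0; gap = 0 mm.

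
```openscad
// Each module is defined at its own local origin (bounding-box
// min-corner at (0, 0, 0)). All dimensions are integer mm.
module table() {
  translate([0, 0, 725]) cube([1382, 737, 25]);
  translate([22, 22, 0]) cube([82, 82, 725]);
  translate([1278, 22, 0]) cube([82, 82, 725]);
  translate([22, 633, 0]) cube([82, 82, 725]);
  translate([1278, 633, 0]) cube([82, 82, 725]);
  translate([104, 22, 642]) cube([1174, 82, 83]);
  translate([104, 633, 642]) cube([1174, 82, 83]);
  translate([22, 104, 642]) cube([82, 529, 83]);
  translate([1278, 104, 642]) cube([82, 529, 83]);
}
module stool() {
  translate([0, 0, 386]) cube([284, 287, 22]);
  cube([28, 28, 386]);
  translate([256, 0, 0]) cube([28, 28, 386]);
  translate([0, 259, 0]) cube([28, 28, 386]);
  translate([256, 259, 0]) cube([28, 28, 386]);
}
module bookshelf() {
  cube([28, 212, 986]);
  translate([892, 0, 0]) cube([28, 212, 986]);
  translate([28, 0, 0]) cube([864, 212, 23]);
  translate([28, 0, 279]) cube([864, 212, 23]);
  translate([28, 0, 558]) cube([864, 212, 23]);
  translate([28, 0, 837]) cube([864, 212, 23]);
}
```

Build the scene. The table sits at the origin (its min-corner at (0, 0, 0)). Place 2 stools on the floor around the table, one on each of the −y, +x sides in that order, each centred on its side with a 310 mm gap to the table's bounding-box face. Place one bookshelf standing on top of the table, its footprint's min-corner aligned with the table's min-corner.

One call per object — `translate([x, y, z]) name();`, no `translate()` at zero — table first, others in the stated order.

table();
translate([549, -597, 0]) stool();
translate([1692, 225, 0]) stool();
translate([0, 0, 750]) bookshelf();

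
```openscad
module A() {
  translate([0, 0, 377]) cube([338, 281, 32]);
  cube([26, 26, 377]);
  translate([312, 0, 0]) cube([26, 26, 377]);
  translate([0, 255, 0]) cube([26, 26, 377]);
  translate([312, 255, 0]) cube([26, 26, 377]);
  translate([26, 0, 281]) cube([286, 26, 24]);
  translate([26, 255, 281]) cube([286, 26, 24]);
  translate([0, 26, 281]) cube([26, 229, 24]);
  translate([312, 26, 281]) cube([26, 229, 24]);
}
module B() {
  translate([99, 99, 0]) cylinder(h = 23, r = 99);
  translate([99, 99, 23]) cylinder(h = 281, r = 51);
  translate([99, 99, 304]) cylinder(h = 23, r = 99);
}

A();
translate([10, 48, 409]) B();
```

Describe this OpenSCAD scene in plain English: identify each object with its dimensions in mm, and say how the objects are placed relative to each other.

A is a simple wooden stool: a rectangular seat 338 mm (x) by 281 mm (y), 32 mm thick, top face at z = 409 mm, on four square legs, each 26×26 mm in cross-section. The legs rest on z = 0, each flush with a corner of the seat. Four stretchers, 26 mm wide and 24 mm tall, connect adjacent legs with their undersides at z = 281 mm, each running between the inner faces of the legs it joins and aligned with the legs' outer faces on the other axis.

B is a spool: two coaxial disc flanges of radius 99 mm and thickness 23 mm, joined by a core cylinder of radius 51 mm and height 281 mm. The lower flange rests on z = 0 and the three cylinders share a vertical axis.

The spool is on top of the stool.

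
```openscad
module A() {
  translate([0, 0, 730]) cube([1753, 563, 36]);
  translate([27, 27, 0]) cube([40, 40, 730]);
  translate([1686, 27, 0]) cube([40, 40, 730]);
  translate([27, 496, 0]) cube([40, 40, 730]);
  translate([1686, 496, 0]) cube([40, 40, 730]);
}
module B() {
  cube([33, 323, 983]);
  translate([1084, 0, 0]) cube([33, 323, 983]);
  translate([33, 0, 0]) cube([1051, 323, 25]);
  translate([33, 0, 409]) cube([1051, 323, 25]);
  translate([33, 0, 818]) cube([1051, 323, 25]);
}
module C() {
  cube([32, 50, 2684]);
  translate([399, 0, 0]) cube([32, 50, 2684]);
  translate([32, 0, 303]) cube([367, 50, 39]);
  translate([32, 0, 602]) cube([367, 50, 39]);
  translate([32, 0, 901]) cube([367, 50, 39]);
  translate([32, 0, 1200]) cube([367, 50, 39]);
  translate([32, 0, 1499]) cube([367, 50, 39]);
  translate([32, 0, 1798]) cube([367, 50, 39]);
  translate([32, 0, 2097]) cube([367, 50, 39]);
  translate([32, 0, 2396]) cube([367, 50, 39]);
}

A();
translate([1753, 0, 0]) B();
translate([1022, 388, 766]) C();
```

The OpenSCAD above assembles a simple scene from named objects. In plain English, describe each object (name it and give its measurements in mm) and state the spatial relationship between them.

A is a table with a 1753×563 mm rectangular top, 36 mm thick, top surface at z = 766 mm, supported by four 40×40 mm square legs, each inset 27 mm from the nearest pair of top edges, running from the floor.

B is a bookshelf 1117 mm wide overall, 323 mm deep and 983 mm tall. The two sides are 33 mm thick vertical panels. 3 horizontal shelves of 25 mm thickness span between the inner faces of the sides; the lowest shelf sits on the floor and shelves are stacked with a clear vertical gap of 384 mm between each pair.

C is a straight ladder. Two 32×50 mm vertical rails, 2684 mm tall, stand 431 mm apart (outside-to-outside) with their front faces coplanar on the −y side. 8 rungs, each 50 mm deep and 39 mm tall, span between the inner faces of the rails, front faces flush with the rails. The lowest rung's underside is at z = 303 mm and rungs are spaced 299 mm apart (underside to underside).

The bookshelf is against the table's +x side, with their −y faces flush. The ladder is on top of the table.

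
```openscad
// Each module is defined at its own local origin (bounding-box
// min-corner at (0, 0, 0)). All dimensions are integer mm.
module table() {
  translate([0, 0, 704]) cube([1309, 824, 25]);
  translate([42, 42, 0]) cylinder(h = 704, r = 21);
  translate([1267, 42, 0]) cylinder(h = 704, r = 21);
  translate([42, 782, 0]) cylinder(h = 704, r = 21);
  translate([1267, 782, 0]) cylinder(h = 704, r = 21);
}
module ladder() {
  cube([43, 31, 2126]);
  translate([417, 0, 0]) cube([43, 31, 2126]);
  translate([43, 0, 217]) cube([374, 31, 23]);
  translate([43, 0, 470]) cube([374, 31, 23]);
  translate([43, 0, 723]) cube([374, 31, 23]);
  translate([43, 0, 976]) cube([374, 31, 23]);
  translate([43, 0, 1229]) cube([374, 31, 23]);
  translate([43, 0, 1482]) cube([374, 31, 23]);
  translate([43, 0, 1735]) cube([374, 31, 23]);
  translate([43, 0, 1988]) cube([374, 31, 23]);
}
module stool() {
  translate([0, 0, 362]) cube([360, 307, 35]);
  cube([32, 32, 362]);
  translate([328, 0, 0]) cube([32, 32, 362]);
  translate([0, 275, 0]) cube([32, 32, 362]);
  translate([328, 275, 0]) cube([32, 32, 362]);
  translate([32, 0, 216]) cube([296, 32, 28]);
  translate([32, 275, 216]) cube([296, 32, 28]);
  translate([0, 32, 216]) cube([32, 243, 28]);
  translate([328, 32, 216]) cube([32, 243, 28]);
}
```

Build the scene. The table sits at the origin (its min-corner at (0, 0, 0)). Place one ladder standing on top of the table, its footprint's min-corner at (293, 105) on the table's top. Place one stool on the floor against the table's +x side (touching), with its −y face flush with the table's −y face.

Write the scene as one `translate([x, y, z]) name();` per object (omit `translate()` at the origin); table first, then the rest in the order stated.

table();
translate([293, 105, 729]) ladder();
translate([1309, 0, 0]) stool();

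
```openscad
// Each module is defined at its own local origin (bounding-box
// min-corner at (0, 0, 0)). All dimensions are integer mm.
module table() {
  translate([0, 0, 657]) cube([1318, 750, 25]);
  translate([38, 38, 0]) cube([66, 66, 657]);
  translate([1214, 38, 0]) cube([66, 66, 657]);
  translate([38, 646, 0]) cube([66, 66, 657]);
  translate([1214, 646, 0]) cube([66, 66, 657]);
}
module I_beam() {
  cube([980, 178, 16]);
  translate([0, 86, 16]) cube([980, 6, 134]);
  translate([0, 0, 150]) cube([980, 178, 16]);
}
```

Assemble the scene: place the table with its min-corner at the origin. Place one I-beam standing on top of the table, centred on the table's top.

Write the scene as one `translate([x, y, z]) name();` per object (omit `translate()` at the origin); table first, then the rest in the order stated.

table();
translate([169, 286, 682]) I_beam();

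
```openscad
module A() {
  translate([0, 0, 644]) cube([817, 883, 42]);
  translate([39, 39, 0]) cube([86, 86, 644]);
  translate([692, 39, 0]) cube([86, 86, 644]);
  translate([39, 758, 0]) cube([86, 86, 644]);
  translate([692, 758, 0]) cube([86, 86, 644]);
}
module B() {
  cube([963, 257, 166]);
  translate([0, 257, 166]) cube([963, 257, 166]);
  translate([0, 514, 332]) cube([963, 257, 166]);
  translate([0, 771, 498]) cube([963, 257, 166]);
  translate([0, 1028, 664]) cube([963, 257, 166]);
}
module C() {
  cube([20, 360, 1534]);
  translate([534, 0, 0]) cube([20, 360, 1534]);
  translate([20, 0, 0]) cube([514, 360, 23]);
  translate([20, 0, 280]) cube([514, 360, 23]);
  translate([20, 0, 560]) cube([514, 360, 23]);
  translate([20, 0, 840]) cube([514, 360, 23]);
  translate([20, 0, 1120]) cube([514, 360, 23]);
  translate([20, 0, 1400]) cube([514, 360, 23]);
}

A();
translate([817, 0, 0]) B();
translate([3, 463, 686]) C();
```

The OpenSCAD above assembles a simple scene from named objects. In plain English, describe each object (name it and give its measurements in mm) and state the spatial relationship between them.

A is a table with a 817×883 mm rectangular top, 42 mm thick, top surface at z = 686 mm, supported by four 86×86 mm square legs, each inset 39 mm from the nearest pair of top edges, running from the floor.

B is a run of 5 identical solid stair steps. Each tread is 963×257 mm and each step block is 166 mm high. Step 1 rests on the floor; step k is offset from step 1 by (k−1)×257 mm in y and (k−1)×166 mm in z.

C is a bookshelf 554 mm wide overall, 360 mm deep and 1534 mm tall. The two sides are 20 mm thick vertical panels. 6 horizontal shelves of 23 mm thickness span between the inner faces of the sides; the lowest shelf sits on the floor and shelves are stacked with a clear vertical gap of 257 mm between each pair.

The staircase is against the table's +x side, with their −y faces flush. The bookshelf is on top of the table.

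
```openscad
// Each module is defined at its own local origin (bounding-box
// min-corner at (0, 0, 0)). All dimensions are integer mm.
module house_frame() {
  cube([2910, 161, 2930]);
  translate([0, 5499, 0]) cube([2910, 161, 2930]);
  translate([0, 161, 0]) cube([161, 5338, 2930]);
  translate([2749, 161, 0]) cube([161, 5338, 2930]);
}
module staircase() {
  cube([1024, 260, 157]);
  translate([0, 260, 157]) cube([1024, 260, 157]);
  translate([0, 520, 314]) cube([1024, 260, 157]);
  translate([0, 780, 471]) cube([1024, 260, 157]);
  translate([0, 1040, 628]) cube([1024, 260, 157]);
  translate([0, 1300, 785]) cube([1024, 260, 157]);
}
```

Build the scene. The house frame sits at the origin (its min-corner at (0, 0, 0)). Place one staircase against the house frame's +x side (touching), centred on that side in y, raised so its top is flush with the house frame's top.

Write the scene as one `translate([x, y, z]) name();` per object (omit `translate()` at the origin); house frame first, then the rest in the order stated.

house_frame();
translate([2910, 2050, 1988]) staircase();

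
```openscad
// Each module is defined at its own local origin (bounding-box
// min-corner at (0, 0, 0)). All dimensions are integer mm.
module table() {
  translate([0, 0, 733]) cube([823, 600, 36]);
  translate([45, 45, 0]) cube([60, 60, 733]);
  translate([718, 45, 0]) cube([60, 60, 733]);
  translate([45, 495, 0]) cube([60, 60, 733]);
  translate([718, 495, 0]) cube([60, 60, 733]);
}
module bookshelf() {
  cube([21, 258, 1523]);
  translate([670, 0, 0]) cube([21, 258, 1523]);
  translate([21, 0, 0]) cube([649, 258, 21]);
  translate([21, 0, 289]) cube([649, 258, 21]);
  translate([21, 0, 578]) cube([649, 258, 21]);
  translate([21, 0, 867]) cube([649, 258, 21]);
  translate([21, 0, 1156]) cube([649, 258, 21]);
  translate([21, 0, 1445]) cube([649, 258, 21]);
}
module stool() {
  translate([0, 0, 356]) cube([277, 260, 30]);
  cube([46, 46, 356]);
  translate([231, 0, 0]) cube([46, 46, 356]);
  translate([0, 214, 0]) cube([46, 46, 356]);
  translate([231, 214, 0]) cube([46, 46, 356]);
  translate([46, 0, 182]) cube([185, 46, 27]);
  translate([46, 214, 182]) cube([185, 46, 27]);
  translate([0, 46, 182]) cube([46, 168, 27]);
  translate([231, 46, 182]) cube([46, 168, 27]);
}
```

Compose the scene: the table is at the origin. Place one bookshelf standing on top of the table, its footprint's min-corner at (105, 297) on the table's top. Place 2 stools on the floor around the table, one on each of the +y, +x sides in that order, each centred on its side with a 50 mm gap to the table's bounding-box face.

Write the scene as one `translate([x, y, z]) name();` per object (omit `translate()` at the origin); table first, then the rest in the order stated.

table();
translate([105, 297, 769]) bookshelf();
translate([273, 650, 0]) stool();
translate([873, 170, 0]) stool();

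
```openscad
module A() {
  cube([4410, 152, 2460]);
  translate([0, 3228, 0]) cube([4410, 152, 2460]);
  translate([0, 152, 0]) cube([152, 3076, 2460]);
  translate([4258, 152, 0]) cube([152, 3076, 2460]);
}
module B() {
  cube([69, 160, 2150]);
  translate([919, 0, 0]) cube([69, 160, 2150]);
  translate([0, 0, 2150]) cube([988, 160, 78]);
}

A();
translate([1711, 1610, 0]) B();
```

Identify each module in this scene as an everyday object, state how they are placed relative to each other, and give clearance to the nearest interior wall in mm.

Clearances: x = 1559, y = 1458; minimum 1458 mm.

A is a house frame. B is a door frame. The door frame sits inside the house frame, centred. The clearance to the nearest interior wall is 1458 mm.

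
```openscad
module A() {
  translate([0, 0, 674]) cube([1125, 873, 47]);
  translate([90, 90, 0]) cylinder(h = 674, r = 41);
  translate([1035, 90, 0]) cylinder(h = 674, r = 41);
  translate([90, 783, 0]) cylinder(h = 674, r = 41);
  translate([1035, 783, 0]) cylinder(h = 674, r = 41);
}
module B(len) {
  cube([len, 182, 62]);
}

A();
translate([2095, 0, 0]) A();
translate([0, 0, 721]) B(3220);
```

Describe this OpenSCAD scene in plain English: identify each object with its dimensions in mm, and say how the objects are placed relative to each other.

A is a table with a 1125×873 mm rectangular top, 47 mm thick, top surface at z = 721 mm, supported by four round legs of 82 mm diameter, each leg's bounding box inset 49 mm from the nearest pair of top edges, running from the floor.

B is a rectangular beam 3220 mm long (x), 182 mm deep (y), 62 mm thick (z).

The beam spans the tops of two tables placed 970 mm apart, resting at z = 721 mm.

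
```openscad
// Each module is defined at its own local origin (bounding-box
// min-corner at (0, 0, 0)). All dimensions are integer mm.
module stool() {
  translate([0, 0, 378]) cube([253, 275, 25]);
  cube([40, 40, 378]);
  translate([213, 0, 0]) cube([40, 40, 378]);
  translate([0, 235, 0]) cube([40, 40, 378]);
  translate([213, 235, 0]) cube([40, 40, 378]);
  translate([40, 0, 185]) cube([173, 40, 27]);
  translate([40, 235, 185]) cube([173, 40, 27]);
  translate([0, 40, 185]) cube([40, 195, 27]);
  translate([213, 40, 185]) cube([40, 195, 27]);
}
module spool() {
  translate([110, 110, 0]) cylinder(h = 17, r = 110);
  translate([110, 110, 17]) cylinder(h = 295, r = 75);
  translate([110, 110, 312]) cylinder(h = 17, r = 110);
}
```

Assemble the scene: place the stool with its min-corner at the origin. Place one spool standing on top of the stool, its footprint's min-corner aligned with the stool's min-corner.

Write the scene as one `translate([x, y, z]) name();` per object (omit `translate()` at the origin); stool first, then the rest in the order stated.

stool();
translate([0, 0, 403]) spool();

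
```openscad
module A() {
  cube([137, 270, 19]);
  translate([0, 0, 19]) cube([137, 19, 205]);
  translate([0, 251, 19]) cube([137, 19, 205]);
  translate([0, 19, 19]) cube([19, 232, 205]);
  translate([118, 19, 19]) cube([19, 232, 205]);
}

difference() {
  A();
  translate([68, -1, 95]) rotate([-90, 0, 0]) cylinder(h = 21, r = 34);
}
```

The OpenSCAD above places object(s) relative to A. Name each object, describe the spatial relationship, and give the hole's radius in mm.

The subtracted cylinder has r = 34 mm.

A is an open box. The open box has a circular hole through its front wall. The hole's radius is 34 mm.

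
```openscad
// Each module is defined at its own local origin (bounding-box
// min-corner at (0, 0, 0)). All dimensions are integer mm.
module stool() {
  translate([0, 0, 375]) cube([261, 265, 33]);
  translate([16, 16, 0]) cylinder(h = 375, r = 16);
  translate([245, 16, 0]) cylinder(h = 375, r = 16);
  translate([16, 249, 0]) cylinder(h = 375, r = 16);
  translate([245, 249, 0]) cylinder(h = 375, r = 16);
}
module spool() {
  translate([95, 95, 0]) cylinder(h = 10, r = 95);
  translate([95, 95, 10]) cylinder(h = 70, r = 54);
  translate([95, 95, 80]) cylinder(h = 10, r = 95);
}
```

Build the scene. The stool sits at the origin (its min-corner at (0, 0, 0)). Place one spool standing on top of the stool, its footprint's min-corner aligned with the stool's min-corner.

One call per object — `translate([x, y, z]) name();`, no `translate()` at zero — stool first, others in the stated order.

stool();
translate([0, 0, 408]) spool();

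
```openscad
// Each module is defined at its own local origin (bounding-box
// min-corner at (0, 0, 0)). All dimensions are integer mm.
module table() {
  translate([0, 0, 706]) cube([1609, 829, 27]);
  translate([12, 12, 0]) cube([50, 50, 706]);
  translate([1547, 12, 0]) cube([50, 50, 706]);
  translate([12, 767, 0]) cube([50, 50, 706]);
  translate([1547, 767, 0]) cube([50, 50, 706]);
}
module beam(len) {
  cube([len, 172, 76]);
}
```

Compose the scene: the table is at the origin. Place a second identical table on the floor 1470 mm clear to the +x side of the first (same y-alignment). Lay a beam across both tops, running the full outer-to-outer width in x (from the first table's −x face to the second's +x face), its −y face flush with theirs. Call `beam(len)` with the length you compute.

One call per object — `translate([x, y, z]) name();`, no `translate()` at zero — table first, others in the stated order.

table();
translate([3079, 0, 0]) table();
translate([0, 0, 733]) beam(4688);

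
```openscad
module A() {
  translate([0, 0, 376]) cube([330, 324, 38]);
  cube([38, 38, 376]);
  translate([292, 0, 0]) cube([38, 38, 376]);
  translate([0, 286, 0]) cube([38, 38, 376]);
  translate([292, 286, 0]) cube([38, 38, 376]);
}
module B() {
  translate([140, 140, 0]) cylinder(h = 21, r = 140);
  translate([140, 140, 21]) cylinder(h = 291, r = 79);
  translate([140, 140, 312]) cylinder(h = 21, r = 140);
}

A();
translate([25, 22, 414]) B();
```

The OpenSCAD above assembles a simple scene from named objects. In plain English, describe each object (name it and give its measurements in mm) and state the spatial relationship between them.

A is a simple wooden stool: a rectangular seat 330 mm (x) by 324 mm (y), 38 mm thick, top face at z = 414 mm, on four square legs, each 38×38 mm in cross-section. The legs rest on z = 0, each flush with a corner of the seat.

B is a spool: two coaxial disc flanges of radius 140 mm and thickness 21 mm, joined by a core cylinder of radius 79 mm and height 291 mm. The lower flange rests on z = 0 and the three cylinders share a vertical axis.

The spool is on top of the stool, centred.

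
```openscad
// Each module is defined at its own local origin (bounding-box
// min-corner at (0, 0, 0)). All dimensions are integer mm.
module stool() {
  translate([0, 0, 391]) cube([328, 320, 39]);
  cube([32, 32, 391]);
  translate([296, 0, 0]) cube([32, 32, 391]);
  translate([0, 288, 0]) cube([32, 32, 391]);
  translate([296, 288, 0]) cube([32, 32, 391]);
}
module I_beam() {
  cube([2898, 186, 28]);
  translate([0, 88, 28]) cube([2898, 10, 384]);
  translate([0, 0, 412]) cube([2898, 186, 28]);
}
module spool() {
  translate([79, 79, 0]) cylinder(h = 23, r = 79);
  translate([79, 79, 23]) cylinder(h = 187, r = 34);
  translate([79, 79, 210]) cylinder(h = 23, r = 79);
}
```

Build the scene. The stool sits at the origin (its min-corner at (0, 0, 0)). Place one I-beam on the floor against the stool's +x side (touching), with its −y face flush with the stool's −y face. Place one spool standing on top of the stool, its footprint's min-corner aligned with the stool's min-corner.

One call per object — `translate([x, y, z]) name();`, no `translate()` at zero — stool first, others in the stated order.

stool();
translate([328, 0, 0]) I_beam();
translate([0, 0, 430]) spool();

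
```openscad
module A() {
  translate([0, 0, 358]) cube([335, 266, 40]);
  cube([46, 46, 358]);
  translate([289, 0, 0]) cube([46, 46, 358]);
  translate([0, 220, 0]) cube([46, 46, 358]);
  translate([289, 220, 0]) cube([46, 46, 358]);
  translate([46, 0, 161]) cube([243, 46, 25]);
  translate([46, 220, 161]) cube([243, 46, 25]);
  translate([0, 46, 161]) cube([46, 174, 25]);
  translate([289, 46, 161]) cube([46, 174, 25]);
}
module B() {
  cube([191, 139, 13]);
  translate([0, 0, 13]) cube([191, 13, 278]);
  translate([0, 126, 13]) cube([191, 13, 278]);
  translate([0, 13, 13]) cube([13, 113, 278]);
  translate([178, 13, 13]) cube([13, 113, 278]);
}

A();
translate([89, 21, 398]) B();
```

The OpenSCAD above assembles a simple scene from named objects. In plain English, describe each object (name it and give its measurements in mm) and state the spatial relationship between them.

A is a four-legged stool. The seat is a 335×266×40 mm slab whose top surface is at z = 398 mm; four square legs, each 46×46 mm in cross-section, run from the floor (z = 0) to the underside of the seat, each flush with a corner of the seat. Four stretchers, 46 mm wide and 25 mm tall, connect adjacent legs with their undersides at z = 161 mm, each running between the inner faces of the legs it joins and aligned with the legs' outer faces on the other axis.

B is an open-topped rectangular box: outside dimensions 191×139×291 mm, with a uniform wall and base thickness of 13 mm. The base is a full 191×139 slab on the floor; four walls sit on top of the base. The front and back walls (the −y and +y sides) span the full width; the two side walls fit between them.

The open box is on top of the stool.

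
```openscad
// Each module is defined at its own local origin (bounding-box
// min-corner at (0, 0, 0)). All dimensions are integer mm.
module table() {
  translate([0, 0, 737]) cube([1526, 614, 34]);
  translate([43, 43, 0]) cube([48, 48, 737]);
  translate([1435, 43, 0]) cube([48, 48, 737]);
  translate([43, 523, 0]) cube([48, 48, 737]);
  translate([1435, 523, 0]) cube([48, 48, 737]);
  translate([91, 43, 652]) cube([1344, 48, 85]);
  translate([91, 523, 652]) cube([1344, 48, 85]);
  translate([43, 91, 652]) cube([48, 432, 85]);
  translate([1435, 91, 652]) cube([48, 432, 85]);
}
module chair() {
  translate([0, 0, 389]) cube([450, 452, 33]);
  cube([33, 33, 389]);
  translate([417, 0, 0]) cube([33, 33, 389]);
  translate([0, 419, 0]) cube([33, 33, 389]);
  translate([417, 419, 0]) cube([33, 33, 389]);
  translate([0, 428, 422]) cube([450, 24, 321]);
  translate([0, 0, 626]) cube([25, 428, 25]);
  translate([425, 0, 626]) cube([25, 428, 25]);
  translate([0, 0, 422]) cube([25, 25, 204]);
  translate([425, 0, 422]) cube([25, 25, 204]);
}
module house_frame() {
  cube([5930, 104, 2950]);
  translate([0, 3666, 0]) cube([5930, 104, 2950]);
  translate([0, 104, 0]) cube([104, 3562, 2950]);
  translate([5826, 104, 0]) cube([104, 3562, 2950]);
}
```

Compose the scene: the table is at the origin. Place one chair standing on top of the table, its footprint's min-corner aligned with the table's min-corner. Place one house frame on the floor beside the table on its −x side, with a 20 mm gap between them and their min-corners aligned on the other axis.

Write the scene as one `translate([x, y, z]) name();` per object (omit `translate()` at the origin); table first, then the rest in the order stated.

table();
translate([0, 0, 771]) chair();
translate([-5950, 0, 0]) house_frame();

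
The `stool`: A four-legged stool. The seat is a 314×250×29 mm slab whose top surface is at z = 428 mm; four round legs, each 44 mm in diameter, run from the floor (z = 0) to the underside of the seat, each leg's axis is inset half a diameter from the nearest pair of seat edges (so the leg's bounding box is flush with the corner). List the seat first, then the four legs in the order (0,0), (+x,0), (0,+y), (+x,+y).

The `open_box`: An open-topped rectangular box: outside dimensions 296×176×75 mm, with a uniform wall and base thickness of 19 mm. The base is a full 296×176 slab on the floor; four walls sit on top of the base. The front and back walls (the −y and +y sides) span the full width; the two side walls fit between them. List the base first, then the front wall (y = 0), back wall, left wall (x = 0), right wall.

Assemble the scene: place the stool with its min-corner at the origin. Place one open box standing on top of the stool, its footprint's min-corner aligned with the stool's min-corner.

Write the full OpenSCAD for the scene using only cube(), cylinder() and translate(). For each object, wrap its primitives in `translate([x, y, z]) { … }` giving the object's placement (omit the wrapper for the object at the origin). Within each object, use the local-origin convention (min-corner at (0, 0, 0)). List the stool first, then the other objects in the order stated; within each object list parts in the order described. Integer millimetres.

translate([0, 0, 399]) cube([314, 250, 29]);
translate([22, 22, 0]) cylinder(h = 399, r = 22);
translate([292, 22, 0]) cylinder(h = 399, r = 22);
translate([22, 228, 0]) cylinder(h = 399, r = 22);
translate([292, 228, 0]) cylinder(h = 399, r = 22);
translate([0, 0, 428]) {
  cube([296, 176, 19]);
  translate([0, 0, 19]) cube([296, 19, 56]);
  translate([0, 157, 19]) cube([296, 19, 56]);
  translate([0, 19, 19]) cube([19, 138, 56]);
  translate([277, 19, 19]) cube([19, 138, 56]);
}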